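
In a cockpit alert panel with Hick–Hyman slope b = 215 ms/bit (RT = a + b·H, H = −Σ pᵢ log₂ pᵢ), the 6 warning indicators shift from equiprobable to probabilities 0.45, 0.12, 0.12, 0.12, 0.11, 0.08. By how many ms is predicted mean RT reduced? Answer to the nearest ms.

70 ms

The RT saving is b·ΔH. Equiprobable H₀ = log₂(6) = 2.5850 bits; with the given probabilities H = 2.2614 bits.
b·(H₀ − H) = 215 × (2.5850 − 2.2614) = 69.57 ms.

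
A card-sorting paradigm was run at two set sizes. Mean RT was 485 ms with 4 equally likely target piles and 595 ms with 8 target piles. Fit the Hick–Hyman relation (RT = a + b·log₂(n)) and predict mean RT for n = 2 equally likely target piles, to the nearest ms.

375 ms

With log₂ n on the abscissa the relation is linear; from the two conditions:
  b = (595 − 485) / (log₂ 8 − log₂ 4) = 110 / (3 − 2) = 110 ms/bit
  a = 485 − 110 × 2 = 265 ms
Then RT(2) = 265 + 110 × log₂ 2 = 265 + 110 × 1 ≈ 375.000 ms.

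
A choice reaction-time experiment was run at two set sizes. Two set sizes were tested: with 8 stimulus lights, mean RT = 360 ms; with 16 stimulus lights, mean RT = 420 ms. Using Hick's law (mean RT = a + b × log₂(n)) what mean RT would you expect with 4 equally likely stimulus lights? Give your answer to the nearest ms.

300 ms

Solve the two-equation system in a and b:
  b = (420 − 360) / (log₂ 16 − log₂ 8) = 60 / (4 − 3) = 60 ms/bit
  a = 360 − 60 × 3 = 180 ms
Then RT(4) = 180 + 60 × log₂ 4 = 180 + 60 × 2 ≈ 300.000 ms.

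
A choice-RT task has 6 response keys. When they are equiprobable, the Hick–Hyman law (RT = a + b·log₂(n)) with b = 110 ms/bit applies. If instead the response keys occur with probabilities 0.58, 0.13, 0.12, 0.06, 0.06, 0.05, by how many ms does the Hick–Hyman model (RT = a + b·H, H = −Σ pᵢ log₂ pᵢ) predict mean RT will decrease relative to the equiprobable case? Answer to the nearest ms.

Equiprobable entropy H₀ = log₂ 6 = 2.5850 bits.
Skewed entropy H = −Σ pᵢ log₂ pᵢ = 1.9087 bits.
ΔRT = b·(H₀ − H) = 110 × 0.6763 = 74.39 ms.

74 ms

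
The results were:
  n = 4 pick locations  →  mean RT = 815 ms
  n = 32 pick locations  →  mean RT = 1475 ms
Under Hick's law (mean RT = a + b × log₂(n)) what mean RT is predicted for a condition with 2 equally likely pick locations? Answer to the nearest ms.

595 ms

RT is linear in log₂ n, so two points fix the line:
  b = (1475 − 815) / (log₂ 32 − log₂ 4) = 660 / (5 − 2) = 220 ms/bit
  a = 815 − 220 × 2 = 375 ms
Then RT(2) = 375 + 220 × log₂ 2 = 375 + 220 × 1 ≈ 595.000 ms.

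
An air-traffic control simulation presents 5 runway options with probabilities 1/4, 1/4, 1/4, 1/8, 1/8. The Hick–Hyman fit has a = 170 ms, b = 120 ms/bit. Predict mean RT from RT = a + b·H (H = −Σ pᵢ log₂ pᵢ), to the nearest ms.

440 ms

H = −Σ pᵢ log₂ pᵢ = 0.25·2 + 0.25·2 + 0.25·2 + 0.125·3 + 0.125·3 = 2.250 bits.
RT = 170 + 120 × 2.250 = 440.00 ms.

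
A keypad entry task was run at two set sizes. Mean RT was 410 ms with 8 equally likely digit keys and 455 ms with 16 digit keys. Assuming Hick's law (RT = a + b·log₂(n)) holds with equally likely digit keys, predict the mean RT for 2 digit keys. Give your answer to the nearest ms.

320 ms

Fit slope and intercept:
  b = (455 − 410) / (log₂ 16 − log₂ 8) = 45 / (4 − 3) = 45 ms/bit
  a = 410 − 45 × 3 = 275 ms
Then RT(2) = 275 + 45 × log₂ 2 = 275 + 45 × 1 ≈ 320.000 ms.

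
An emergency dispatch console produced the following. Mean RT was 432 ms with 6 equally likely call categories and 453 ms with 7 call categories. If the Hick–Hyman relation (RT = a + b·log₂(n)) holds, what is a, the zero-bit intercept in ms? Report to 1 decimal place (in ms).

187.9 ms

The slope on a log₂ axis is (453 − 432) / (2.8074 − 2.5850) = 94.428 ms/bit.
a = RT₁ − b·log₂ n₁ = 432 − 94.428 × 2.5850 = 187.908 ms.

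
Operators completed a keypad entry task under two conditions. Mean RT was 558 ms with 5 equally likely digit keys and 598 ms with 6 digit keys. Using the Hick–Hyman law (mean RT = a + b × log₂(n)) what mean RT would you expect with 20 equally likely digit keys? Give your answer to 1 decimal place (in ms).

Fit slope and intercept:
  b = (598 − 558) / (log₂ 6 − log₂ 5) = 40 / (2.5850 − 2.3219) = 152.071 ms/bit
  a = 558 − 152.071 × 2.3219 = 204.901 ms
Then RT(20) = 204.901 + 152.071 × log₂ 20 = 204.901 + 152.071 × 4.3219 ≈ 862.143 ms.

862.1 ms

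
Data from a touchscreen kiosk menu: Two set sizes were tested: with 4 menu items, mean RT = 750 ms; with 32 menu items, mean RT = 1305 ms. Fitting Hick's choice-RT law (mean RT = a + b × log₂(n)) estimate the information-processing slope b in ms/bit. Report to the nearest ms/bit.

The slope on a log₂ axis is (1305 − 750) / (5 − 2) = 185 ms/bit.

185 ms/bit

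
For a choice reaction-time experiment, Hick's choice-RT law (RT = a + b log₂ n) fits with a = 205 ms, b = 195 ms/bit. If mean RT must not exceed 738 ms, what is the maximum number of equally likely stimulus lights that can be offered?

6

Information budget: (738 − 205)/195 = 2.7333 bits, so n ≤ 2^2.7333 = 6.650 → at most 6.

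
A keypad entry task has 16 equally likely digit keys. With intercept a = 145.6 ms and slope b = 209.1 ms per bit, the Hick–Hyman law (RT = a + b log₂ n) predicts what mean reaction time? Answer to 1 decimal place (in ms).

log₂(16) = 4 bits, so RT = 145.6 + 209.1 × 4 ≈ 982.000 ms.

982.0 ms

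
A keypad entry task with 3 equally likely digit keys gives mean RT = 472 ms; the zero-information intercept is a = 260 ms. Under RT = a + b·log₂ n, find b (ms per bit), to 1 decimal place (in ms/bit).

3 alternatives carry log₂ 3 = 1.5850 bits; the choice cost is 472 − 260 = 212 ms, so b = 212/1.5850 = 133.757 ms/bit.

133.8 ms/bit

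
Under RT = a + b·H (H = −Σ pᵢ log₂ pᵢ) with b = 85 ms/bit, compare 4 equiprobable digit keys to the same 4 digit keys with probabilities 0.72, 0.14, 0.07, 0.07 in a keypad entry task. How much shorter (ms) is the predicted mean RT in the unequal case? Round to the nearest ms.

62 ms

Equiprobable entropy H₀ = log₂ 4 = 2.0000 bits.
Skewed entropy H = −Σ pᵢ log₂ pᵢ = 1.2755 bits.
ΔRT = b·(H₀ − H) = 85 × 0.7245 = 61.59 ms.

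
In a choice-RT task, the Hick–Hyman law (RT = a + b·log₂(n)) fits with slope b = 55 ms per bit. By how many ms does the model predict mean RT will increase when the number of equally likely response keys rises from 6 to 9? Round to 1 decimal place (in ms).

32.2 ms

ΔRT = (a + b log₂ n₂) − (a + b log₂ n₁) = b·(log₂ n₂ − log₂ n₁).
log₂(9) − log₂(6) = 3.1699 − 2.5850 = 0.5850.
ΔRT = 55 × 0.5850 = 32.173 ms.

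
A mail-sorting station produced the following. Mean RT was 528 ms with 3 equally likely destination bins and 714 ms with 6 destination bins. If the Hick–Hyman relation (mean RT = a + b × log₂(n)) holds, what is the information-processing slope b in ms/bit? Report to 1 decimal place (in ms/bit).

Slope: b = (714 − 528) / (log₂ 6 − log₂ 3) = 186/1.0000 = 186.000 ms/bit.

186.0 ms/bit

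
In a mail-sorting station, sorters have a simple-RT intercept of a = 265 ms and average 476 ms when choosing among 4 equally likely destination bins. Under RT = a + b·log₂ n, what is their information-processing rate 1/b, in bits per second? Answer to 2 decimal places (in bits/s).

9.48 bits/s

b = (476 − 265)/log₂ 4 = 211/2 = 105.500 ms per bit = 0.10550 s/bit; the reciprocal is 9.479 bits/s.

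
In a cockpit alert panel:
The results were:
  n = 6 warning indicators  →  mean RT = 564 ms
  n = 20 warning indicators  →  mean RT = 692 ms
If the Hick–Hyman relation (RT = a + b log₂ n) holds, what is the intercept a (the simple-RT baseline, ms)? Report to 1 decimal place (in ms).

373.5 ms

b = (RT₂ − RT₁)/(log₂ n₂ − log₂ n₁) = (692 − 564)/(4.3219 − 2.5850) = 73.692 ms/bit.
a = RT₁ − b·log₂ n₁ = 564 − 73.692 × 2.5850 = 373.510 ms.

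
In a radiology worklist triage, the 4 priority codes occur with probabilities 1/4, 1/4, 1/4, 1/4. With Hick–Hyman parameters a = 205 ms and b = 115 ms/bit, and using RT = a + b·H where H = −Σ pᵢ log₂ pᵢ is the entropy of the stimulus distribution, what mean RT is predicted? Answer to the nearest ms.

H = −Σ pᵢ log₂ pᵢ = 0.25·2 + 0.25·2 + 0.25·2 + 0.25·2 = 2.000 bits.
RT = 205 + 115 × 2.000 = 435.00 ms.

435 ms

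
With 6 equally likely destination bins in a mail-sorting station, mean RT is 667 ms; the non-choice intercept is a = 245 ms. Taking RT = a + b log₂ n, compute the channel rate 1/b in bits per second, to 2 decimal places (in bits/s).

6.13 bits/s

b = (667 − 245)/log₂ 6 = 422/2.5850 = 163.252 ms per bit = 0.16325 s/bit; the reciprocal is 6.126 bits/s.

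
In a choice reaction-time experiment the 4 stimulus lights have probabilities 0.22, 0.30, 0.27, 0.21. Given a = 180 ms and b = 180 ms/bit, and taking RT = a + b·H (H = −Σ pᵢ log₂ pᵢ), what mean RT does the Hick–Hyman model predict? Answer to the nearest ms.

H = 0.22·log₂(1/0.22) + 0.30·log₂(1/0.30) + 0.27·log₂(1/0.27) + 0.21·log₂(1/0.21) = 1.9845 bits.
RT = 180 + 180 × 1.9845 = 537.21 ms.

537 ms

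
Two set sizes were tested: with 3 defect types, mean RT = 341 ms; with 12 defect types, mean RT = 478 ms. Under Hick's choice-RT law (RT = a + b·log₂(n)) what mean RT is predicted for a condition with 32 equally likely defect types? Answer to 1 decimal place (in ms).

Fit slope and intercept:
  b = (478 − 341) / (log₂ 12 − log₂ 3) = 137 / (3.5850 − 1.5850) = 68.500 ms/bit
  a = 341 − 68.500 × 1.5850 = 232.430 ms
Then RT(32) = 232.430 + 68.500 × log₂ 32 = 232.430 + 68.500 × 5 ≈ 574.930 ms.

574.9 ms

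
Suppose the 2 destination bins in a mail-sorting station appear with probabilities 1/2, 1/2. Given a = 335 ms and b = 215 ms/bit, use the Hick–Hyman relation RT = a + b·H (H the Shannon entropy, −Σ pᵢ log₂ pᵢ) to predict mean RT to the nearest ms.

H = −Σ pᵢ log₂ pᵢ = 0.5·1 + 0.5·1 = 1.000 bits.
RT = 335 + 215 × 1.000 = 550.00 ms.

550 ms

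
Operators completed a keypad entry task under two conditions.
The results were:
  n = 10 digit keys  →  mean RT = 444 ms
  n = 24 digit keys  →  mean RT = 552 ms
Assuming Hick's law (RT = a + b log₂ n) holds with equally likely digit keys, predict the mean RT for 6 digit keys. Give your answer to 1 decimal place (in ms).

Solve the two-equation system in a and b:
  b = (552 − 444) / (log₂ 24 − log₂ 10) = 108 / (4.5850 − 3.3219) = 85.508 ms/bit
  a = 444 − 85.508 × 3.3219 = 159.947 ms
Then RT(6) = 159.947 + 85.508 × log₂ 6 = 159.947 + 85.508 × 2.5850 ≈ 380.983 ms.

381.0 ms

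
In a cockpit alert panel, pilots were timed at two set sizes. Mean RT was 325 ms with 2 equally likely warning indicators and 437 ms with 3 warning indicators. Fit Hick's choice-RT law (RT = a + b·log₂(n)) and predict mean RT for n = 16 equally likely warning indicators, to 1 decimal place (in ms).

RT is linear in log₂ n, so two points fix the line:
  b = (437 − 325) / (log₂ 3 − log₂ 2) = 112 / (1.5850 − 1) = 191.465 ms/bit
  a = 325 − 191.465 × 1 = 133.535 ms
Then RT(16) = 133.535 + 191.465 × log₂ 16 = 133.535 + 191.465 × 4 ≈ 899.396 ms.

899.4 ms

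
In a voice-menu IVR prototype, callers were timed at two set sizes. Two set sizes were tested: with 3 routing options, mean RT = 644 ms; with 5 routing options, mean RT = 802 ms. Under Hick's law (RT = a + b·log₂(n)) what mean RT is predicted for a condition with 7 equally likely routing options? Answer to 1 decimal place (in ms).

With log₂ n on the abscissa the relation is linear; from the two conditions:
  b = (802 − 644) / (log₂ 5 − log₂ 3) = 158 / (2.3219 − 1.5850) = 214.393 ms/bit
  a = 644 − 214.393 × 1.5850 = 304.196 ms
Then RT(7) = 304.196 + 214.393 × log₂ 7 = 304.196 + 214.393 × 2.8074 ≈ 906.072 ms.

906.1 ms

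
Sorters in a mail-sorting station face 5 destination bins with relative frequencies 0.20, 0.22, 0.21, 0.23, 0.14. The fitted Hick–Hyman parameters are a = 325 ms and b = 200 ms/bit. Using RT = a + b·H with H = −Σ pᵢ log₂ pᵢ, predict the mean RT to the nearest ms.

Entropy contributions −pᵢ log₂ pᵢ: 0.4644, 0.4806, 0.4728, 0.4877, 0.3971; sum H = 2.3026 bits.
RT = a + bH = 325 + 200·2.3026 = 785.51 ms.

786 ms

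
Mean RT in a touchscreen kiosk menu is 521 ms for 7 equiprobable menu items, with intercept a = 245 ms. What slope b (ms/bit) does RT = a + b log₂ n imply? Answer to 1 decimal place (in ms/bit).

7 alternatives carry log₂ 7 = 2.8074 bits; the choice cost is 521 − 245 = 276 ms, so b = 276/2.8074 = 98.313 ms/bit.

98.3 ms/bit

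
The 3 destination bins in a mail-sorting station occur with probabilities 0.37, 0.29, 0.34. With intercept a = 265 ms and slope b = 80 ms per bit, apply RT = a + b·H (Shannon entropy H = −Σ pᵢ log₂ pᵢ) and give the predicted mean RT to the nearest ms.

391 ms

H = 0.37·log₂(1/0.37) + 0.29·log₂(1/0.29) + 0.34·log₂(1/0.34) = 1.5778 bits.
RT = 265 + 80 × 1.5778 = 391.22 ms.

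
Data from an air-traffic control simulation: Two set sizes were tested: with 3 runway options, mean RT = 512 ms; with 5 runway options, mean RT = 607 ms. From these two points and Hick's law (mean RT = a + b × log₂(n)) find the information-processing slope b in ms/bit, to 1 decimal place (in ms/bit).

Slope: b = (607 − 512) / (log₂ 5 − log₂ 3) = 95/0.7370 = 128.907 ms/bit.

128.9 ms/bit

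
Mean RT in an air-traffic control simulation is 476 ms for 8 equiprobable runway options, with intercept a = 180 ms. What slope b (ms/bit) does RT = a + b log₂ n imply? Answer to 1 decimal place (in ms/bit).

log₂(8) = 3 bits.
b = (RT − a)/log₂ n = (476 − 180) / 3 = 98.667 ms/bit.

98.7 ms/bit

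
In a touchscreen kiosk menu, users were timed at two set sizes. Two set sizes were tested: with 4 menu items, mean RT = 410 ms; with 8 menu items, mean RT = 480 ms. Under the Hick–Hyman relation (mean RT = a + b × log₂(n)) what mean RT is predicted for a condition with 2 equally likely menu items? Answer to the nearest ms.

With log₂ n on the abscissa the relation is linear; from the two conditions:
  b = (480 − 410) / (log₂ 8 − log₂ 4) = 70 / (3 − 2) = 70 ms/bit
  a = 410 − 70 × 2 = 270 ms
Then RT(2) = 270 + 70 × log₂ 2 = 270 + 70 × 1 ≈ 340.000 ms.

340 ms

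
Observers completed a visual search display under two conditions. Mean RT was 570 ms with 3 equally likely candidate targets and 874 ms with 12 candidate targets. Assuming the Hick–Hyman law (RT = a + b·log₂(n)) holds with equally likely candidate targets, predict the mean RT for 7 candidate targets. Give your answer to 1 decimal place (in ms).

With log₂ n on the abscissa the relation is linear; from the two conditions:
  b = (874 − 570) / (log₂ 12 − log₂ 3) = 304 / (3.5850 − 1.5850) = 152.000 ms/bit
  a = 570 − 152.000 × 1.5850 = 329.086 ms
Then RT(7) = 329.086 + 152.000 × log₂ 7 = 329.086 + 152.000 × 2.8074 ≈ 755.804 ms.

755.8 ms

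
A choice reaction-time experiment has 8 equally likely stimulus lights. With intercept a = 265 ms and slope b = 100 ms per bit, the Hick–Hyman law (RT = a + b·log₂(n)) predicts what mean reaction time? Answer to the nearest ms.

565 ms

log₂(8) = 3 bits, so RT = 265 + 100 × 3 ≈ 565.000 ms.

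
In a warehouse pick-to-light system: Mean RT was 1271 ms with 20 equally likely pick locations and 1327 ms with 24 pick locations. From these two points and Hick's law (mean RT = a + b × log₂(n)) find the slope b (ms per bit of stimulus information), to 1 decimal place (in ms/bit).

212.9 ms/bit

Slope: b = (1327 − 1271) / (log₂ 24 − log₂ 20) = 56/0.2630 = 212.900 ms/bit.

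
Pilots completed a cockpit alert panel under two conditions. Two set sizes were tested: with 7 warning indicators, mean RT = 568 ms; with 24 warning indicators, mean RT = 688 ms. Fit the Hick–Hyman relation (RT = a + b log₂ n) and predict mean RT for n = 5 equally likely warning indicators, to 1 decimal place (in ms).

RT is linear in log₂ n, so two points fix the line:
  b = (688 − 568) / (log₂ 24 − log₂ 7) = 120 / (4.5850 − 2.8074) = 67.506 ms/bit
  a = 568 − 67.506 × 2.8074 = 378.485 ms
Then RT(5) = 378.485 + 67.506 × log₂ 5 = 378.485 + 67.506 × 2.3219 ≈ 535.231 ms.

535.2 ms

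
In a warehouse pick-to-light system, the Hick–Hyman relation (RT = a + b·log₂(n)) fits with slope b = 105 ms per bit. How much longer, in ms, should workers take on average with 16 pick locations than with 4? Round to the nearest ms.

The intercept a cancels: ΔRT = b·(log₂ n₂ − log₂ n₁) = b·log₂(n₂/n₁).
log₂(16) − log₂(4) = log₂(16/4) = log₂(4) = 2.
ΔRT = 105 × 2.0000 = 210.000 ms.

210 ms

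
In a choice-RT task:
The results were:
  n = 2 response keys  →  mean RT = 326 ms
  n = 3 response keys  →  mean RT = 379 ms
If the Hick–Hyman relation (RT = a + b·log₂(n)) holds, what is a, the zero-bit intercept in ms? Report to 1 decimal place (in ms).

b = (RT₂ − RT₁)/(log₂ n₂ − log₂ n₁) = (379 − 326)/(1.5850 − 1) = 90.604 ms/bit.
a = RT₁ − b·log₂ n₁ = 326 − 90.604 × 1 = 235.396 ms.

235.4 ms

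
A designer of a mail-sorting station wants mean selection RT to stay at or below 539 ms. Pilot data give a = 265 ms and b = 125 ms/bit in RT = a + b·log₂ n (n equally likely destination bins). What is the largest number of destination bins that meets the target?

4

125·log₂ n ≤ 539 − 265 = 274, giving log₂ n ≤ 2.1920 and n ≤ 4.569. The largest whole number is 4.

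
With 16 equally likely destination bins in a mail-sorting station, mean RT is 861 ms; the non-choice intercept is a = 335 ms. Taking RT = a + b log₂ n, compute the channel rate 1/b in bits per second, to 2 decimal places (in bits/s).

7.60 bits/s

Choice component = 861 − 335 = 526 ms over log₂(16) = 4 bits.
b = 526 / 4 = 131.500 ms/bit, so 1/b = 7.605 bits/s.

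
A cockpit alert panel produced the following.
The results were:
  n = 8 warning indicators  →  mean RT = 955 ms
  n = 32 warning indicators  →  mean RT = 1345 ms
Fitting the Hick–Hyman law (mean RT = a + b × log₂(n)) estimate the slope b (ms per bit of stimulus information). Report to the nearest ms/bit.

195 ms/bit

The slope on a log₂ axis is (1345 − 955) / (5 − 3) = 195 ms/bit.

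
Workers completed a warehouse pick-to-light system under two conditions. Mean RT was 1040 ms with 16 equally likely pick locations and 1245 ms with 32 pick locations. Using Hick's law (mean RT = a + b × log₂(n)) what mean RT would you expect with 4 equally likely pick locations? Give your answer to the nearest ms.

630 ms

Solve the two-equation system in a and b:
  b = (1245 − 1040) / (log₂ 32 − log₂ 16) = 205 / (5 − 4) = 205 ms/bit
  a = 1040 − 205 × 4 = 220 ms
Then RT(4) = 220 + 205 × log₂ 4 = 220 + 205 × 2 ≈ 630.000 ms.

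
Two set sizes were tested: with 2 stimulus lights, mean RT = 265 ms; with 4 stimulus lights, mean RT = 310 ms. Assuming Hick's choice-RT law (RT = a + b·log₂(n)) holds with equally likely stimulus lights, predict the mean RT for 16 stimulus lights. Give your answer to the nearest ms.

Fit slope and intercept:
  b = (310 − 265) / (log₂ 4 − log₂ 2) = 45 / (2 − 1) = 45 ms/bit
  a = 265 − 45 × 1 = 220 ms
Then RT(16) = 220 + 45 × log₂ 16 = 220 + 45 × 4 ≈ 400.000 ms.

400 ms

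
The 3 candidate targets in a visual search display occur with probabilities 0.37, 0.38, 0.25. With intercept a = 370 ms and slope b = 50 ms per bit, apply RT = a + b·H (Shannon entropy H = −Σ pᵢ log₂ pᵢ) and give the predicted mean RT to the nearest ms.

H = 0.37·log₂(1/0.37) + 0.38·log₂(1/0.38) + 0.25·log₂(1/0.25) = 1.5612 bits.
RT = 370 + 50 × 1.5612 = 448.06 ms.

448 ms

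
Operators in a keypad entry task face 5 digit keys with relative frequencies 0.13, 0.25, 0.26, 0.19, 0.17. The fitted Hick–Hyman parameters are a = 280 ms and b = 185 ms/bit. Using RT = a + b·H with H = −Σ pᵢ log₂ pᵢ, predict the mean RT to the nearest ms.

701 ms

Entropy contributions −pᵢ log₂ pᵢ: 0.3826, 0.5000, 0.5053, 0.4552, 0.4346; sum H = 2.2777 bits.
RT = a + bH = 280 + 185·2.2777 = 701.38 ms.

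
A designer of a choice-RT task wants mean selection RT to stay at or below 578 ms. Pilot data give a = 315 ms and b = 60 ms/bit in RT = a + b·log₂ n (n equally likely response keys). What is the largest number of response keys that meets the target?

20

Information budget: (578 − 315)/60 = 4.3833 bits, so n ≤ 2^4.3833 = 20.870 → at most 20.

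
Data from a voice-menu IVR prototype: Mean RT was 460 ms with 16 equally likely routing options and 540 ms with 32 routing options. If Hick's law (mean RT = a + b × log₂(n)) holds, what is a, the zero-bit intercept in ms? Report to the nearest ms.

140 ms

b = (RT₂ − RT₁)/(log₂ n₂ − log₂ n₁) = (540 − 460)/(5 − 4) = 80 ms/bit.
Intercept: a = 460 − 80·log₂(16) = 140.000 ms.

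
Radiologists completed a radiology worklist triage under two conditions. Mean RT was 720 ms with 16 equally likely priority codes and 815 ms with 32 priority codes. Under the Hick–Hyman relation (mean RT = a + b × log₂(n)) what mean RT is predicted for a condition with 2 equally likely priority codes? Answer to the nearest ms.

435 ms

Solve the two-equation system in a and b:
  b = (815 − 720) / (log₂ 32 − log₂ 16) = 95 / (5 − 4) = 95 ms/bit
  a = 720 − 95 × 4 = 340 ms
Then RT(2) = 340 + 95 × log₂ 2 = 340 + 95 × 1 ≈ 435.000 ms.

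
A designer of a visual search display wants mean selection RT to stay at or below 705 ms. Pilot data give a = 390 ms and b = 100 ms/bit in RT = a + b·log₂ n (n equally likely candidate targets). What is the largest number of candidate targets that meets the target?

Information budget: (705 − 390)/100 = 3.1500 bits, so n ≤ 2^3.1500 = 8.877 → at most 8.

8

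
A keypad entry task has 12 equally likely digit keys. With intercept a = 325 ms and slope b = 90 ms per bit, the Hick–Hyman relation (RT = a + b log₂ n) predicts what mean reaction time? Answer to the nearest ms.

648 ms

log₂(12) = 3.5850 bits, so RT = 325 + 90 × 3.5850 ≈ 647.647 ms.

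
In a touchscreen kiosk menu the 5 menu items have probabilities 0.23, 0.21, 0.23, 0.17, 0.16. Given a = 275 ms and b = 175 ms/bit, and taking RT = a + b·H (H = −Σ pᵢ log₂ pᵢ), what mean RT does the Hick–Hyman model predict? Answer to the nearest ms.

679 ms

Entropy contributions −pᵢ log₂ pᵢ: 0.4877, 0.4728, 0.4877, 0.4346, 0.4230; sum H = 2.3058 bits.
RT = a + bH = 275 + 175·2.3058 = 678.51 ms.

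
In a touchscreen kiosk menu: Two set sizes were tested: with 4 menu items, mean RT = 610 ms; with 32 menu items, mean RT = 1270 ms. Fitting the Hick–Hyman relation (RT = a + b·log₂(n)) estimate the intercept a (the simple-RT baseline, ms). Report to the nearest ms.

170 ms

Slope: b = (1270 − 610) / (log₂ 32 − log₂ 4) = 660/3.0000 = 220 ms/bit.
a = RT₁ − b·log₂ n₁ = 610 − 220 × 2 = 170.000 ms.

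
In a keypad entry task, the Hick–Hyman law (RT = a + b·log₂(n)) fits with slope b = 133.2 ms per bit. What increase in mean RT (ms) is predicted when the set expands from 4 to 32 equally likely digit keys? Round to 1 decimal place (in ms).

399.6 ms

The intercept a cancels: ΔRT = b·(log₂ n₂ − log₂ n₁) = b·log₂(n₂/n₁).
log₂(32) − log₂(4) = log₂(32/4) = log₂(8) = 3.
ΔRT = 133.2 × 3.0000 = 399.600 ms.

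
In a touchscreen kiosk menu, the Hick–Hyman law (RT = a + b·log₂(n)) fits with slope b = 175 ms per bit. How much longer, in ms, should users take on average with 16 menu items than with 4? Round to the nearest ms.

The intercept a cancels: ΔRT = b·(log₂ n₂ − log₂ n₁) = b·log₂(n₂/n₁).
log₂(16) − log₂(4) = log₂(16/4) = log₂(4) = 2.
ΔRT = 175 × 2.0000 = 350.000 ms.

350 ms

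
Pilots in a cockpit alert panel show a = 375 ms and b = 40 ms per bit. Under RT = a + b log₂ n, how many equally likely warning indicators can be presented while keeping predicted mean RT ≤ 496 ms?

8

40·log₂ n ≤ 496 − 375 = 121, giving log₂ n ≤ 3.0250 and n ≤ 8.140. The largest whole number is 8.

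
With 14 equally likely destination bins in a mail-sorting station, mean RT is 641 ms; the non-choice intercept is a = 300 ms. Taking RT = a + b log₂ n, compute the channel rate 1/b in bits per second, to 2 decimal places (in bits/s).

11.17 bits/s

Choice component = 641 − 300 = 341 ms over log₂(14) = 3.8074 bits.
b = 341 / 3.8074 = 89.563 ms/bit, so 1/b = 11.165 bits/s.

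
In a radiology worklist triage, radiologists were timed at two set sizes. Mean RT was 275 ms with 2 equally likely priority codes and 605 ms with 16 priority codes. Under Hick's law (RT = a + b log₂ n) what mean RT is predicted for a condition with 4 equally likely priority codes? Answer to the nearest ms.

With log₂ n on the abscissa the relation is linear; from the two conditions:
  b = (605 − 275) / (log₂ 16 − log₂ 2) = 330 / (4 − 1) = 110 ms/bit
  a = 275 − 110 × 1 = 165 ms
Then RT(4) = 165 + 110 × log₂ 4 = 165 + 110 × 2 ≈ 385.000 ms.

385 ms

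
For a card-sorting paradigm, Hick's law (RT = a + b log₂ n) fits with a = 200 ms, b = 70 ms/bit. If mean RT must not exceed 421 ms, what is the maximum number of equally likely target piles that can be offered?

8

70·log₂ n ≤ 421 − 200 = 221, giving log₂ n ≤ 3.1571 and n ≤ 8.921. The largest whole number is 8.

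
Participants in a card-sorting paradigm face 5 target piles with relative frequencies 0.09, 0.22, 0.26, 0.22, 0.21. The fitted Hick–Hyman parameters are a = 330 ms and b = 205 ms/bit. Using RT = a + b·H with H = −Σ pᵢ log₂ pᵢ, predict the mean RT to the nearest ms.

Entropy contributions −pᵢ log₂ pᵢ: 0.3127, 0.4806, 0.5053, 0.4806, 0.4728; sum H = 2.2519 bits.
RT = a + bH = 330 + 205·2.2519 = 791.64 ms.

792 ms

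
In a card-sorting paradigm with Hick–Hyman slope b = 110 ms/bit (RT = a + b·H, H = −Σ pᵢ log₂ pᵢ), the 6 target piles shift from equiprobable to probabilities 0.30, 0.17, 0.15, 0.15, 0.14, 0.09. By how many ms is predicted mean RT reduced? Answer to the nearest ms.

Equiprobable entropy H₀ = log₂ 6 = 2.5850 bits.
Skewed entropy H = −Σ pᵢ log₂ pᵢ = 2.4865 bits.
ΔRT = b·(H₀ − H) = 110 × 0.0984 = 10.83 ms.

11 ms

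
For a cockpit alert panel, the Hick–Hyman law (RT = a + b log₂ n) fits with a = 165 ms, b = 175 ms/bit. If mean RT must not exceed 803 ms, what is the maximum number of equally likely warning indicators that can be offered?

Information budget: (803 − 165)/175 = 3.6457 bits, so n ≤ 2^3.6457 = 12.516 → at most 12.

12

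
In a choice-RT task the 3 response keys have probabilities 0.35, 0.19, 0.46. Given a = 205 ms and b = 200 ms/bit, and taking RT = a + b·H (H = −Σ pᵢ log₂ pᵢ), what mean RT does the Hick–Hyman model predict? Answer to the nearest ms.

505 ms

Entropy contributions −pᵢ log₂ pᵢ: 0.5301, 0.4552, 0.5153; sum H = 1.5007 bits.
RT = a + bH = 205 + 200·1.5007 = 505.13 ms.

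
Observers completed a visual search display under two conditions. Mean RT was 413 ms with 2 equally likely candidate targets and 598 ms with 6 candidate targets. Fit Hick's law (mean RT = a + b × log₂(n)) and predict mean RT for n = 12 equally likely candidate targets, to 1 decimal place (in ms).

With log₂ n on the abscissa the relation is linear; from the two conditions:
  b = (598 − 413) / (log₂ 6 − log₂ 2) = 185 / (2.5850 − 1) = 116.722 ms/bit
  a = 413 − 116.722 × 1 = 296.278 ms
Then RT(12) = 296.278 + 116.722 × log₂ 12 = 296.278 + 116.722 × 3.5850 ≈ 714.722 ms.

714.7 ms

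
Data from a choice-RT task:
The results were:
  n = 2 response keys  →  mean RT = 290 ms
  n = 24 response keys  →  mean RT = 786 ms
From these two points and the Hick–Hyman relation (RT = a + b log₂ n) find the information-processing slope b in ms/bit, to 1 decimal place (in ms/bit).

b = (RT₂ − RT₁)/(log₂ n₂ − log₂ n₁) = (786 − 290)/(4.5850 − 1) = 138.356 ms/bit.

138.4 ms/bit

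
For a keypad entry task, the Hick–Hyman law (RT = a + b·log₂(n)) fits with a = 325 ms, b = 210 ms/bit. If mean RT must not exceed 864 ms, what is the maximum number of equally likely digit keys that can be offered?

Set 325 + 210·log₂ n ≤ 864 → log₂ n ≤ (864 − 325)/210 = 2.5667.
So n ≤ 2^2.5667 = 5.924; the largest integer n is 5.

5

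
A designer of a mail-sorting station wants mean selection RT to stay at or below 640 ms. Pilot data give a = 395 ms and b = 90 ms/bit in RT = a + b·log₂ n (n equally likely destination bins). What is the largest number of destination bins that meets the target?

6

Information budget: (640 − 395)/90 = 2.7222 bits, so n ≤ 2^2.7222 = 6.599 → at most 6.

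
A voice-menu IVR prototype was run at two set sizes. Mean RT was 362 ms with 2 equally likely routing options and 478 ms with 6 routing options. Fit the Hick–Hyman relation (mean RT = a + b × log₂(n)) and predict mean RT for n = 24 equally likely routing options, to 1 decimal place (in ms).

624.4 ms

With log₂ n on the abscissa the relation is linear; from the two conditions:
  b = (478 − 362) / (log₂ 6 − log₂ 2) = 116 / (2.5850 − 1) = 73.188 ms/bit
  a = 362 − 73.188 × 1 = 288.812 ms
Then RT(24) = 288.812 + 73.188 × log₂ 24 = 288.812 + 73.188 × 4.5850 ≈ 624.376 ms.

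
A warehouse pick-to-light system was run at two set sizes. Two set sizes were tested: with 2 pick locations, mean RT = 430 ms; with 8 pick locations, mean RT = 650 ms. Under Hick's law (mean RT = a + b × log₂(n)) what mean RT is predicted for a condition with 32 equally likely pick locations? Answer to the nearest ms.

870 ms

Fit slope and intercept:
  b = (650 − 430) / (log₂ 8 − log₂ 2) = 220 / (3 − 1) = 110 ms/bit
  a = 430 − 110 × 1 = 320 ms
Then RT(32) = 320 + 110 × log₂ 32 = 320 + 110 × 5 ≈ 870.000 ms.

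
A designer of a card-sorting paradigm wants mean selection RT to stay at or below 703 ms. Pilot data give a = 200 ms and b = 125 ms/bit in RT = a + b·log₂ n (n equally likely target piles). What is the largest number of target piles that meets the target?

16

125·log₂ n ≤ 703 − 200 = 503, giving log₂ n ≤ 4.0240 and n ≤ 16.268. The largest whole number is 16.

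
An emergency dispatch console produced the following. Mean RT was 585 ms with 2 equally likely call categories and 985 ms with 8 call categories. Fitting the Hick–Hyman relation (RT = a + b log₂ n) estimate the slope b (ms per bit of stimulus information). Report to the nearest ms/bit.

b = (RT₂ − RT₁)/(log₂ n₂ − log₂ n₁) = (985 − 585)/(3 − 1) = 200 ms/bit.

200 ms/bit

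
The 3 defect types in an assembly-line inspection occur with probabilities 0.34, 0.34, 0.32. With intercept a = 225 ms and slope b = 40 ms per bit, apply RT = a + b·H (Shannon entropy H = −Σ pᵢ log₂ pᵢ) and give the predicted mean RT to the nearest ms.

H = 0.34·log₂(1/0.34) + 0.34·log₂(1/0.34) + 0.32·log₂(1/0.32) = 1.5844 bits.
RT = 225 + 40 × 1.5844 = 288.38 ms.

288 ms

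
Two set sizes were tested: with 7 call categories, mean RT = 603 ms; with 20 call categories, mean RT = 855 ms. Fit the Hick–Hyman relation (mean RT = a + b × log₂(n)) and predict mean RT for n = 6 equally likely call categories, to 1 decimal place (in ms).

566.0 ms

RT is linear in log₂ n, so two points fix the line:
  b = (855 − 603) / (log₂ 20 − log₂ 7) = 252 / (4.3219 − 2.8074) = 166.384 ms/bit
  a = 603 − 166.384 × 2.8074 = 135.902 ms
Then RT(6) = 135.902 + 166.384 × log₂ 6 = 135.902 + 166.384 × 2.5850 ≈ 565.998 ms.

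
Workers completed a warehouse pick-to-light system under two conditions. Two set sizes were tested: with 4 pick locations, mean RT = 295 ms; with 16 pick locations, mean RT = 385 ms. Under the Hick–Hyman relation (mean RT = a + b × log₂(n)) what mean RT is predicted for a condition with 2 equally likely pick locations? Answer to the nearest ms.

250 ms

Solve the two-equation system in a and b:
  b = (385 − 295) / (log₂ 16 − log₂ 4) = 90 / (4 − 2) = 45 ms/bit
  a = 295 − 45 × 2 = 205 ms
Then RT(2) = 205 + 45 × log₂ 2 = 205 + 45 × 1 ≈ 250.000 ms.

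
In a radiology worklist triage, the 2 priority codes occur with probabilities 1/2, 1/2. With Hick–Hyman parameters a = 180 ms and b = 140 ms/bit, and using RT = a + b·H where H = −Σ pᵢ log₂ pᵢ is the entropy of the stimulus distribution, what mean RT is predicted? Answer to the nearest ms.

320 ms

Each term −pᵢ log₂ pᵢ: 0.5·1 + 0.5·1; summed, H = 1.000 bits.
Mean RT = a + bH = 180 + 140·1.000 = 320.00 ms.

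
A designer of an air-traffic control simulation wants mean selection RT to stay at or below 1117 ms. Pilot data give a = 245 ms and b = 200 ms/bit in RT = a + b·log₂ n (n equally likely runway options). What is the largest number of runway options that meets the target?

20

Set 245 + 200·log₂ n ≤ 1117 → log₂ n ≤ (1117 − 245)/200 = 4.3600.
So n ≤ 2^4.3600 = 20.535; the largest integer n is 20.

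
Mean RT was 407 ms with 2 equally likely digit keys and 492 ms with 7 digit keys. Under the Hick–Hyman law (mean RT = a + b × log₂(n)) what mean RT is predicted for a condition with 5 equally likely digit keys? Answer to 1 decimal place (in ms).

Fit slope and intercept:
  b = (492 − 407) / (log₂ 7 − log₂ 2) = 85 / (2.8074 − 1) = 47.030 ms/bit
  a = 407 − 47.030 × 1 = 359.970 ms
Then RT(5) = 359.970 + 47.030 × log₂ 5 = 359.970 + 47.030 × 2.3219 ≈ 469.170 ms.

469.2 ms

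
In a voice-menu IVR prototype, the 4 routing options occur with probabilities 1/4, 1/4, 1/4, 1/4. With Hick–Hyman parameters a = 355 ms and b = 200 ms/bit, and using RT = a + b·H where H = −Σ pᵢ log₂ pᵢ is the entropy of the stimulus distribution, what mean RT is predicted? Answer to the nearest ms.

755 ms

H = −Σ pᵢ log₂ pᵢ = 0.25·2 + 0.25·2 + 0.25·2 + 0.25·2 = 2.000 bits.
RT = 355 + 200 × 2.000 = 755.00 ms.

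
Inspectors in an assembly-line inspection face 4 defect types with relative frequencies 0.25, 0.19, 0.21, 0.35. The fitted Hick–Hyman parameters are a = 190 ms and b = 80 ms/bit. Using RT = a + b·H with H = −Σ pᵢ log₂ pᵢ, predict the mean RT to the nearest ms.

H = 0.25·log₂(1/0.25) + 0.19·log₂(1/0.19) + 0.21·log₂(1/0.21) + 0.35·log₂(1/0.35) = 1.9582 bits.
RT = 190 + 80 × 1.9582 = 346.65 ms.

347 ms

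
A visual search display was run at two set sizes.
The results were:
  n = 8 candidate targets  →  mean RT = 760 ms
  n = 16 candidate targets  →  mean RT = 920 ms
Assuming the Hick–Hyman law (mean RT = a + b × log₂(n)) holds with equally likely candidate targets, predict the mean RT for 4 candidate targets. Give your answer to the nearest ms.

600 ms

RT is linear in log₂ n, so two points fix the line:
  b = (920 − 760) / (log₂ 16 − log₂ 8) = 160 / (4 − 3) = 160 ms/bit
  a = 760 − 160 × 3 = 280 ms
Then RT(4) = 280 + 160 × log₂ 4 = 280 + 160 × 2 ≈ 600.000 ms.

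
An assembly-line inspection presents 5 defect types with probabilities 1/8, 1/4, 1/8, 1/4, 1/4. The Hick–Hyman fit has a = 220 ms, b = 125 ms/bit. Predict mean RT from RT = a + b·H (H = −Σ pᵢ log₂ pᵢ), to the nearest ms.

501 ms

H = −Σ pᵢ log₂ pᵢ = 0.125·3 + 0.25·2 + 0.125·3 + 0.25·2 + 0.25·2 = 2.250 bits.
RT = 220 + 125 × 2.250 = 501.25 ms.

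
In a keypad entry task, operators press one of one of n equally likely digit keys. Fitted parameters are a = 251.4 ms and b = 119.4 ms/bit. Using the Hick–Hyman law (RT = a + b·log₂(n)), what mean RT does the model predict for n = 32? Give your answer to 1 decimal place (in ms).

848.4 ms

log₂(32) = 5 bits, so RT = 251.4 + 119.4 × 5 ≈ 848.400 ms.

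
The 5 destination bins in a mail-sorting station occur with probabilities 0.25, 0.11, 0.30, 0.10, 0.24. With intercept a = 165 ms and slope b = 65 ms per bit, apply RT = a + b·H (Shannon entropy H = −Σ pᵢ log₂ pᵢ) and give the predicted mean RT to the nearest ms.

H = 0.25·log₂(1/0.25) + 0.11·log₂(1/0.11) + 0.30·log₂(1/0.30) + 0.10·log₂(1/0.10) + 0.24·log₂(1/0.24) = 2.1977 bits.
RT = 165 + 65 × 2.1977 = 307.85 ms.

308 ms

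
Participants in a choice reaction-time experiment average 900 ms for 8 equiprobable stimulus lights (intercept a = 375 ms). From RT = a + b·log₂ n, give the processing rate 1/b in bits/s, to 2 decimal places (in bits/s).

Choice component = 900 − 375 = 525 ms over log₂(8) = 3 bits.
b = 525 / 3 = 175.000 ms/bit, so 1/b = 5.714 bits/s.

5.71 bits/s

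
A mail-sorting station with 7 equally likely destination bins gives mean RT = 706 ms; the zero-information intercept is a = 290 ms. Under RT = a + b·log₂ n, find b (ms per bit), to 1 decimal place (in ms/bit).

7 alternatives carry log₂ 7 = 2.8074 bits; the choice cost is 706 − 290 = 416 ms, so b = 416/2.8074 = 148.182 ms/bit.

148.2 ms/bit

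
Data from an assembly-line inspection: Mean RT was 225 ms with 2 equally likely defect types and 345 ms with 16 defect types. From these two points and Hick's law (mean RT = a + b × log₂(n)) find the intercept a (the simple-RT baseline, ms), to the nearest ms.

185 ms

The slope on a log₂ axis is (345 − 225) / (4 − 1) = 40 ms/bit.
a = RT₁ − b·log₂ n₁ = 225 − 40 × 1 = 185.000 ms.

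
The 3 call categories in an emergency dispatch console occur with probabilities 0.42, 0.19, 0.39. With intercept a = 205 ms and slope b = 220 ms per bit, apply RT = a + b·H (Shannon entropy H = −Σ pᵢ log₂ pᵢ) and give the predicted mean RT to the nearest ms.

H = 0.42·log₂(1/0.42) + 0.19·log₂(1/0.19) + 0.39·log₂(1/0.39) = 1.5107 bits.
RT = 205 + 220 × 1.5107 = 537.35 ms.

537 ms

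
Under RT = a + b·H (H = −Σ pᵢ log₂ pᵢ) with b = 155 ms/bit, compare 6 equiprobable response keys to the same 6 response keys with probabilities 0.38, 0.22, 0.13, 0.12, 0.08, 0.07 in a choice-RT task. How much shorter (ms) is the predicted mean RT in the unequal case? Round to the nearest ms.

Equiprobable entropy H₀ = log₂ 6 = 2.5850 bits.
Skewed entropy H = −Σ pᵢ log₂ pᵢ = 2.3208 bits.
ΔRT = b·(H₀ − H) = 155 × 0.2642 = 40.94 ms.

41 ms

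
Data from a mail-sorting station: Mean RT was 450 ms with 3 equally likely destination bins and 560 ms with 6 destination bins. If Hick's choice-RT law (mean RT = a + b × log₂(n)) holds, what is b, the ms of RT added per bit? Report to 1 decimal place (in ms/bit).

110.0 ms/bit

The slope on a log₂ axis is (560 − 450) / (2.5850 − 1.5850) = 110.000 ms/bit.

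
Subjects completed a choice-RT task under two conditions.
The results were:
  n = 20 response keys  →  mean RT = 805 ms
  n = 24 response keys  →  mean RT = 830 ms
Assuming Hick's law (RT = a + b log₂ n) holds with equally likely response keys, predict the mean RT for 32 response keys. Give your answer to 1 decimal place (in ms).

869.4 ms

RT is linear in log₂ n, so two points fix the line:
  b = (830 − 805) / (log₂ 24 − log₂ 20) = 25 / (4.5850 − 4.3219) = 95.045 ms/bit
  a = 805 − 95.045 × 4.3219 = 394.224 ms
Then RT(32) = 394.224 + 95.045 × log₂ 32 = 394.224 + 95.045 × 5 ≈ 869.447 ms.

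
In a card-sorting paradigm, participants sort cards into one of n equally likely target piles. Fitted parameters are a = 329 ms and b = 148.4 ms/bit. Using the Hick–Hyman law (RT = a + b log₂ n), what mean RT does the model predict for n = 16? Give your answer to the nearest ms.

log₂(16) = 4 bits, so RT = 329 + 148.4 × 4 ≈ 922.600 ms.

923 ms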